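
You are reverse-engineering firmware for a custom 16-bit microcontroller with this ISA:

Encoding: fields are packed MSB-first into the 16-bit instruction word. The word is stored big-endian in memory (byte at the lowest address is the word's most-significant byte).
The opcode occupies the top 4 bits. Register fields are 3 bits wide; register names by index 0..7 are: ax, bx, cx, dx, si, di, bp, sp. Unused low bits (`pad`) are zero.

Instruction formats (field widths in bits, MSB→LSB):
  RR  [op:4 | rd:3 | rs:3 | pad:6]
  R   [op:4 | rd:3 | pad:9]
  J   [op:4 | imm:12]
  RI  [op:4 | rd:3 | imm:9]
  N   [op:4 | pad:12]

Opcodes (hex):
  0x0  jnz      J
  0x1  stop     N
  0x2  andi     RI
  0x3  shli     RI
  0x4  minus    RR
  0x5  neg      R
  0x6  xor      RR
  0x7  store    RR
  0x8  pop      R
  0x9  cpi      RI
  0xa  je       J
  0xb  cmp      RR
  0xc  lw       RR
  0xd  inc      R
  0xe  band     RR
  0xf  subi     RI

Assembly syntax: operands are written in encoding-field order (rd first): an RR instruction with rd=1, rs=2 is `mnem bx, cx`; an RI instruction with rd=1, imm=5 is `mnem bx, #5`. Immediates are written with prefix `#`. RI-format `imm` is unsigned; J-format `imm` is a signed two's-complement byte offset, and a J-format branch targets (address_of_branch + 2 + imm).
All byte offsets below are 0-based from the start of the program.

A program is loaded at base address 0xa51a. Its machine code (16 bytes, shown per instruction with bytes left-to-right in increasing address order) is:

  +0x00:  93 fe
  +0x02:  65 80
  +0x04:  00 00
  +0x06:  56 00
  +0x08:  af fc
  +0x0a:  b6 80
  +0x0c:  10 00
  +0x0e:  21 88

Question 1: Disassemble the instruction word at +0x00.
[00] 93 fe → 0x93fe
  op=0x93fe>>12=0x9 ⇒ cpi (RI)
  [11:9] rd=1 = bx
  [8:0] imm=510 = #510

cpi bx, #510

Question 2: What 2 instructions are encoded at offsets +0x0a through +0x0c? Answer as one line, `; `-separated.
cmp dx, cx; stop

off 0x0a: read b6 80 as big → 0xb680
  opcode bits[15:12]=0xb: cmp/RR
  [11:9] rd=3 = dx
  [8:6] rs=2 = cx
off 0x0c: read 10 00 as big → 0x1000
  opcode bits[15:12]=0x1: stop/N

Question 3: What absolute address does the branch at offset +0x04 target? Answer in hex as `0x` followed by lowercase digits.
0xa520

off 0x04: read 00 00 as big → 0x0000
  op=0x0000>>12=0x0 ⇒ jnz (J)
  imm: (w>>0)&0xfff=0x0 → #0
  target = base 0xa51a + off 0x04 + 2 + imm 0 = 0xa520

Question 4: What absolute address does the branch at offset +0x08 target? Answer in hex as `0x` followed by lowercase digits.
[08] af fc → 0xaffc
  opcode bits[15:12]=0xa: je/J
  imm@[11:0]=0xffc (s12→-4) ⇒ #-4
  target = base 0xa51a + off 0x08 + 2 + imm -4 = 0xa520

0xa520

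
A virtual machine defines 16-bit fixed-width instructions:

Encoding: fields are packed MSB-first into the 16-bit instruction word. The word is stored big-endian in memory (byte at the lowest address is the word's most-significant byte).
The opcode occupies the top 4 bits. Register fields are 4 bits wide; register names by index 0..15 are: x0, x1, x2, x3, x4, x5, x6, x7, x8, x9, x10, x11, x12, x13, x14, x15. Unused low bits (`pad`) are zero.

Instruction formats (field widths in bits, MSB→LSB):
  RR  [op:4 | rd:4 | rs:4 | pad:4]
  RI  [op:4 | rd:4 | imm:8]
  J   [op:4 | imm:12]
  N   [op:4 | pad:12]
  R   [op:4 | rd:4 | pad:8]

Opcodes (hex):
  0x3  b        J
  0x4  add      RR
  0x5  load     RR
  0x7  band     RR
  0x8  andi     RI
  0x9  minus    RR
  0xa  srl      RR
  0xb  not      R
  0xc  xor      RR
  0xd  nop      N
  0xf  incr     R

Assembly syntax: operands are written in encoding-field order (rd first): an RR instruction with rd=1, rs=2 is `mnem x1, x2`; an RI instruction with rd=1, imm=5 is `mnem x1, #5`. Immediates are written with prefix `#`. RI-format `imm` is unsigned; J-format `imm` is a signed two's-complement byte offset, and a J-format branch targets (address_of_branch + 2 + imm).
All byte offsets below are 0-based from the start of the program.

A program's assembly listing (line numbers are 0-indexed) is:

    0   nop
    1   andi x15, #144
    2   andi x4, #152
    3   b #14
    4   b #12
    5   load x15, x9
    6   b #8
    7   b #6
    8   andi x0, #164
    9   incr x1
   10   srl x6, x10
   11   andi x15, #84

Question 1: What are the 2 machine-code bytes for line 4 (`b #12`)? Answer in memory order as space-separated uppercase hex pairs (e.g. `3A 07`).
30 0C

4. b fields op=0x3:4|imm=12:12 → word 300ch → 30 0c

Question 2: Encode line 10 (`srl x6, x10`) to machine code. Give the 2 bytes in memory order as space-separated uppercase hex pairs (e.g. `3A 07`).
L10: srl op=0xa:4|rd=6:4|rs=10:4|pad=0:4 ⇒ 0xa6a0 ⇒ big a6 a0

A6 A0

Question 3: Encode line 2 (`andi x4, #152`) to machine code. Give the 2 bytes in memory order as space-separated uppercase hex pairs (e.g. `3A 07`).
2. andi fields op=0x8:4|rd=4:4|imm=152:8 → word 8498h → 84 98

84 98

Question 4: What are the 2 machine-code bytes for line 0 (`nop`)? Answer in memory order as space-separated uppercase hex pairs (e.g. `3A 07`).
D0 00

L0: nop op=0xd:4|pad=0:12 ⇒ 0xd000 ⇒ big d0 00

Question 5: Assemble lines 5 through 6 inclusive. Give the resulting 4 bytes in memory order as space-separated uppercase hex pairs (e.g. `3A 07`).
5F 90 30 08

5. load fields op=0x5:4|rd=15:4|rs=9:4|pad=0:4 → word 5f90h → 5f 90
6. b fields op=0x3:4|imm=8:12 → word 3008h → 30 08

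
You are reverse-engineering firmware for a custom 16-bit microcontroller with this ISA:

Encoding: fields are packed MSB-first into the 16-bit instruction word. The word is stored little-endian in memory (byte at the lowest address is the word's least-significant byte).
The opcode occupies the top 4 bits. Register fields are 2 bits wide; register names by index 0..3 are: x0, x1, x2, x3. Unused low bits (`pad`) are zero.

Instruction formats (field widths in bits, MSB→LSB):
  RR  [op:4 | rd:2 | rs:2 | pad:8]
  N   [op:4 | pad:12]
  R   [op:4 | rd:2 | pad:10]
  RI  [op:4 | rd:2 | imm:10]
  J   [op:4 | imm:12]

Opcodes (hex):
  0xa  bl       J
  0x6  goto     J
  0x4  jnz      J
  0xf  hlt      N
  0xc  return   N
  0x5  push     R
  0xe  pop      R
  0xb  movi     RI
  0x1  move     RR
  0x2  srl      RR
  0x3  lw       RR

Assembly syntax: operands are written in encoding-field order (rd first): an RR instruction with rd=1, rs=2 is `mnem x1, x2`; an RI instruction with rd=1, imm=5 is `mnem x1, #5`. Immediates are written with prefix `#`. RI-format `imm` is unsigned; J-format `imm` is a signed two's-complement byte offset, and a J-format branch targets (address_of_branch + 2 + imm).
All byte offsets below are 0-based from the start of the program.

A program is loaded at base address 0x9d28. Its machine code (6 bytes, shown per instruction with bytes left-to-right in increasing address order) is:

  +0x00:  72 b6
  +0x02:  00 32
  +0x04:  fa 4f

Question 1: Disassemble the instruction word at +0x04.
jnz #-6

@+04  little-endian(fa 4f) = 0x4ffa
  op=0x4ffa>>12=0x4 ⇒ jnz (J)
  imm@[11:0]=0xffa (s12→-6) ⇒ #-6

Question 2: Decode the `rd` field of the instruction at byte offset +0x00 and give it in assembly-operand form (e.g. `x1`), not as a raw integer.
+0x00: 72 b6 ⇒ word 0xb672 (little)
  opcode bits[15:12]=0xb: movi/RI
  rd: (w>>10)&0x3=0x1 → x1
  imm: (w>>0)&0x3ff=0x272 → #626

x1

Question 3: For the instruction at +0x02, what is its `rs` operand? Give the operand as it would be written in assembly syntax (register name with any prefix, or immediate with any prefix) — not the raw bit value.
@+02  little-endian(00 32) = 0x3200
  top 4b → 0x3 → lw [RR]
  [11:10] rd=0 = x0
  [9:8] rs=2 = x2

x2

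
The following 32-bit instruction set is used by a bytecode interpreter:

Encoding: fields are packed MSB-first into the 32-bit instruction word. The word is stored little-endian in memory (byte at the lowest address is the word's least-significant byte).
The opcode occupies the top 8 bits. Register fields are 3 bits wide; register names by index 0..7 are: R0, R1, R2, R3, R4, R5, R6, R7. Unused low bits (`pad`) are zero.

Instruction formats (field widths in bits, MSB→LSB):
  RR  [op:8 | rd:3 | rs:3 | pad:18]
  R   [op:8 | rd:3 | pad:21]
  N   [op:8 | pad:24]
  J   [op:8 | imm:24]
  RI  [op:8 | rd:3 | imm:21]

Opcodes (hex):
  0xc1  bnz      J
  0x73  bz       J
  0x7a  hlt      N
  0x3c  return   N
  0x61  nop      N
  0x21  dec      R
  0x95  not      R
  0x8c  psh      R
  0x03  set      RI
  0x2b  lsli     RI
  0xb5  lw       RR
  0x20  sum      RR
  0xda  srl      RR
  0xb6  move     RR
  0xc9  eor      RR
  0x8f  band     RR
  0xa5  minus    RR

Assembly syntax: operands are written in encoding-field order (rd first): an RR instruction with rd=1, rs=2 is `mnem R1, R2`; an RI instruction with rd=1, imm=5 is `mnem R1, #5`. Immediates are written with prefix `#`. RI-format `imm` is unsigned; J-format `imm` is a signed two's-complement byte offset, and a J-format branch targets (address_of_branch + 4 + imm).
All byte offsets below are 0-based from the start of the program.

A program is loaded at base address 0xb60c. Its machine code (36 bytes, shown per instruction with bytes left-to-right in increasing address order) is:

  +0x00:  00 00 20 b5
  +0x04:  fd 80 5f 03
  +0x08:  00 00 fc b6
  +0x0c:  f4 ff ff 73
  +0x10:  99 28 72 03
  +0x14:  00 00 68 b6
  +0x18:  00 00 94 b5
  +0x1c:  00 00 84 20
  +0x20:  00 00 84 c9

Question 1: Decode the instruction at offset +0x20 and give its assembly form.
+0x20: 00 00 84 c9 ⇒ word 0xc9840000 (little)
  op=0xc9840000>>24=0xc9 ⇒ eor (RR)
  [23:21] rd=4 = R4
  [20:18] rs=1 = R1

eor R4, R1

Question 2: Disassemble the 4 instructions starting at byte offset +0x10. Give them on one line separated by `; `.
set R3, #1190041; move R3, R2; lw R4, R5; sum R4, R1

@+10  little-endian(99 28 72 03) = 0x03722899
  opcode bits[31:24]=0x3: set/RI
  rd@[23:21]=0x3 ⇒ R3
  imm@[20:0]=0x122899 ⇒ #1190041
@+14  little-endian(00 00 68 b6) = 0xb6680000
  opcode bits[31:24]=0xb6: move/RR
  rd@[23:21]=0x3 ⇒ R3
  rs@[20:18]=0x2 ⇒ R2
@+18  little-endian(00 00 94 b5) = 0xb5940000
  opcode bits[31:24]=0xb5: lw/RR
  rd@[23:21]=0x4 ⇒ R4
  rs@[20:18]=0x5 ⇒ R5
@+1c  little-endian(00 00 84 20) = 0x20840000
  opcode bits[31:24]=0x20: sum/RR
  rd@[23:21]=0x4 ⇒ R4
  rs@[20:18]=0x1 ⇒ R1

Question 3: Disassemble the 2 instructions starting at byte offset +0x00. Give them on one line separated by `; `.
@+00  little-endian(00 00 20 b5) = 0xb5200000
  opcode bits[31:24]=0xb5: lw/RR
  rd: (w>>21)&0x7=0x1 → R1
  rs: (w>>18)&0x7=0x0 → R0
@+04  little-endian(fd 80 5f 03) = 0x035f80fd
  opcode bits[31:24]=0x3: set/RI
  rd: (w>>21)&0x7=0x2 → R2
  imm: (w>>0)&0x1fffff=0x1f80fd → #2064637

lw R1, R0; set R2, #2064637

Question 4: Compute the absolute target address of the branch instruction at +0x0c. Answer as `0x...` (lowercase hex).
0xb610

[0c] f4 ff ff 73 → 0x73fffff4
  op=0x73fffff4>>24=0x73 ⇒ bz (J)
  imm@[23:0]=0xfffff4 (s24→-12) ⇒ #-12
  target = base 0xb60c + off 0x0c + 4 + imm -12 = 0xb610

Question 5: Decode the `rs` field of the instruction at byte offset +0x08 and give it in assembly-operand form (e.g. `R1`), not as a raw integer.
+0x08: 00 00 fc b6 ⇒ word 0xb6fc0000 (little)
  op=0xb6fc0000>>24=0xb6 ⇒ move (RR)
  rd@[23:21]=0x7 ⇒ R7
  rs@[20:18]=0x7 ⇒ R7

R7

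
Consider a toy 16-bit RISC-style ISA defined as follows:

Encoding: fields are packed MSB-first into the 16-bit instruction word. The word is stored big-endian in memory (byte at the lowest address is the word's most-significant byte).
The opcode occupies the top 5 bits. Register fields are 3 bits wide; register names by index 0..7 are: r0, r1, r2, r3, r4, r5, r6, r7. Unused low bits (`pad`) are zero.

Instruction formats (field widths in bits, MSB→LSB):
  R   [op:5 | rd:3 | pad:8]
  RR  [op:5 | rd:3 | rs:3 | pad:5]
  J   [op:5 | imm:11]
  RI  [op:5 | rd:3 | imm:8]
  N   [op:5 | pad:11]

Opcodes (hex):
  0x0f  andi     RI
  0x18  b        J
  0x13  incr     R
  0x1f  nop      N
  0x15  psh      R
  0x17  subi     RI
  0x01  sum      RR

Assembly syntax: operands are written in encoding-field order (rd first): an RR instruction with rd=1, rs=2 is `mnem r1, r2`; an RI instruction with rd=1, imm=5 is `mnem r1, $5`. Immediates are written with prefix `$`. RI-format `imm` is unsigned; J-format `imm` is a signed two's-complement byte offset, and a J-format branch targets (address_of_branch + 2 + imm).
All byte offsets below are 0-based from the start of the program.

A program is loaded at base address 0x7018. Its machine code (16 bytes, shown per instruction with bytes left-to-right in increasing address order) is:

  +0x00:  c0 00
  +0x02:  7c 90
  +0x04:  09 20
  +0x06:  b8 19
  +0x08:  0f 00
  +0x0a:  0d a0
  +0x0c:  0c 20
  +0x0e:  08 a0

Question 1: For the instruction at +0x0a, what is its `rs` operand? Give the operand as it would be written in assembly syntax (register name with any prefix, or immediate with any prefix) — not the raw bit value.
[0a] 0d a0 → 0x0da0
  top 5b → 0x1 → sum [RR]
  rd: (w>>8)&0x7=0x5 → r5
  rs: (w>>5)&0x7=0x5 → r5

r5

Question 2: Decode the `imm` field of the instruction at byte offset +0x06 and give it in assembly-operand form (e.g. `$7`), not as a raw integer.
$25

[06] b8 19 → 0xb819
  op=0xb819>>11=0x17 ⇒ subi (RI)
  rd: (w>>8)&0x7=0x0 → r0
  imm: (w>>0)&0xff=0x19 → $25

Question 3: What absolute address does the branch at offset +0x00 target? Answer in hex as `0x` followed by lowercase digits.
0x701a

@+00  big-endian(c0 00) = 0xc000
  top 5b → 0x18 → b [J]
  [10:0] imm=0 = $0
  target = base 0x7018 + off 0x00 + 2 + imm 0 = 0x701a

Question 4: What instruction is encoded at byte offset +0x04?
sum r1, r1

off 0x04: read 09 20 as big → 0x0920
  opcode bits[15:11]=0x1: sum/RR
  [10:8] rd=1 = r1
  [7:5] rs=1 = r1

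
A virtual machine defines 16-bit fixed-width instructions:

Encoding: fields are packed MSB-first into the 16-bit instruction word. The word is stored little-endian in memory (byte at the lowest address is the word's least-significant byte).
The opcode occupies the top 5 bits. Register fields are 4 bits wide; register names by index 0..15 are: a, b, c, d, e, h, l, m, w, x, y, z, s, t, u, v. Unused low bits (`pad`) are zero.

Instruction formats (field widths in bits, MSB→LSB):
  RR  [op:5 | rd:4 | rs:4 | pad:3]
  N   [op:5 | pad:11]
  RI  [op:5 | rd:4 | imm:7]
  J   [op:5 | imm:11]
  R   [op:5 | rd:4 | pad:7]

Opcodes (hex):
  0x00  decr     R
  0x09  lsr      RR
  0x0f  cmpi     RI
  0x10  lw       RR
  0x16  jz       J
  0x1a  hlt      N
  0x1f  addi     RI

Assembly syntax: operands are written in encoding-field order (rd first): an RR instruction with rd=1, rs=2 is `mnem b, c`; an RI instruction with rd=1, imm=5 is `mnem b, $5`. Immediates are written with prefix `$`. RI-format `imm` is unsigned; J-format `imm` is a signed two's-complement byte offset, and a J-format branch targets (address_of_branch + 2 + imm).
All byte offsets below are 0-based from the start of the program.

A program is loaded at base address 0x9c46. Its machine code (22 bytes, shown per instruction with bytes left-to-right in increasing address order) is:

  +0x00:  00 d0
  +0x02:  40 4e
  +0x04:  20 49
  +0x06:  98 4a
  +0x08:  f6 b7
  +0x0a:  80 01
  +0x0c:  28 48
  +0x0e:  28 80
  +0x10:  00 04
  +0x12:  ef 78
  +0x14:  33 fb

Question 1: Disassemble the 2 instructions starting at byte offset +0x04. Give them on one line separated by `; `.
+0x04: 20 49 ⇒ word 0x4920 (little)
  op=0x4920>>11=0x9 ⇒ lsr (RR)
  [10:7] rd=2 = c
  [6:3] rs=4 = e
+0x06: 98 4a ⇒ word 0x4a98 (little)
  op=0x4a98>>11=0x9 ⇒ lsr (RR)
  [10:7] rd=5 = h
  [6:3] rs=3 = d

lsr c, e; lsr h, d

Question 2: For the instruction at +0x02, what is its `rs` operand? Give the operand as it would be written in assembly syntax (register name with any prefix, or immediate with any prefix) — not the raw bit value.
w

@+02  little-endian(40 4e) = 0x4e40
  opcode bits[15:11]=0x9: lsr/RR
  rd@[10:7]=0xc ⇒ s
  rs@[6:3]=0x8 ⇒ w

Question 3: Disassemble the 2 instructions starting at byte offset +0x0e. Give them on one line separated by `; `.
lw a, h; decr w

+0x0e: 28 80 ⇒ word 0x8028 (little)
  op=0x8028>>11=0x10 ⇒ lw (RR)
  rd: (w>>7)&0xf=0x0 → a
  rs: (w>>3)&0xf=0x5 → h
+0x10: 00 04 ⇒ word 0x0400 (little)
  op=0x0400>>11=0x0 ⇒ decr (R)
  rd: (w>>7)&0xf=0x8 → w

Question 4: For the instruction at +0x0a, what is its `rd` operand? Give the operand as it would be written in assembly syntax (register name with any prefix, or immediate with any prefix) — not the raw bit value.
d

[0a] 80 01 → 0x0180
  top 5b → 0x0 → decr [R]
  [10:7] rd=3 = d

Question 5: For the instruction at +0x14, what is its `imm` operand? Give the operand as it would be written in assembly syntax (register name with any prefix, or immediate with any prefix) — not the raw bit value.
@+14  little-endian(33 fb) = 0xfb33
  top 5b → 0x1f → addi [RI]
  rd@[10:7]=0x6 ⇒ l
  imm@[6:0]=0x33 ⇒ $51

$51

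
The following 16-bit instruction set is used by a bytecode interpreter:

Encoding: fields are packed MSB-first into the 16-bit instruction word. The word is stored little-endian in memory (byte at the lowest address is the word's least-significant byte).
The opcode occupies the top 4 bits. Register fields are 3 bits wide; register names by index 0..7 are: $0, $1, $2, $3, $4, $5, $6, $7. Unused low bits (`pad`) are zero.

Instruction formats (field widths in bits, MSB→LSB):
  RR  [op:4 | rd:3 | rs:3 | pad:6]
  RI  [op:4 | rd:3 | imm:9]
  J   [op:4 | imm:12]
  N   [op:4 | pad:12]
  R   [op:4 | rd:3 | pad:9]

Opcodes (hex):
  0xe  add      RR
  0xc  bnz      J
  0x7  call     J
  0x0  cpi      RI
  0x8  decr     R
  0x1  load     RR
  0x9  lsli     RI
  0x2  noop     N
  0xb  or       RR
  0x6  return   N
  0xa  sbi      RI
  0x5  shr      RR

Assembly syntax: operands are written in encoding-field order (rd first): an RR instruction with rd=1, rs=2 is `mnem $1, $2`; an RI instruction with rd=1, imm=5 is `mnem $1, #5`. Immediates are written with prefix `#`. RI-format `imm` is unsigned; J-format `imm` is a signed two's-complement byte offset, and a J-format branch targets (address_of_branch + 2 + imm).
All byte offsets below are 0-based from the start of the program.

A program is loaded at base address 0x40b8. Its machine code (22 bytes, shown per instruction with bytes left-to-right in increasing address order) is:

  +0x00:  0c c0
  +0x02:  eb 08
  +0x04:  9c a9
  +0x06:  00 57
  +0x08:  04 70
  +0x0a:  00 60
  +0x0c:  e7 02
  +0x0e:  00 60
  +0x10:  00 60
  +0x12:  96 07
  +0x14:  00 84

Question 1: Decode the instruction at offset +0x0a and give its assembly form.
return

+0x0a: 00 60 ⇒ word 0x6000 (little)
  top 4b → 0x6 → return [N]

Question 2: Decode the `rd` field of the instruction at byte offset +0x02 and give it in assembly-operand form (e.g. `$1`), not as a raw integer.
$4

@+02  little-endian(eb 08) = 0x08eb
  opcode bits[15:12]=0x0: cpi/RI
  rd: (w>>9)&0x7=0x4 → $4
  imm: (w>>0)&0x1ff=0xeb → #235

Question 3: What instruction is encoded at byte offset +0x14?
+0x14: 00 84 ⇒ word 0x8400 (little)
  top 4b → 0x8 → decr [R]
  rd: (w>>9)&0x7=0x2 → $2

decr $2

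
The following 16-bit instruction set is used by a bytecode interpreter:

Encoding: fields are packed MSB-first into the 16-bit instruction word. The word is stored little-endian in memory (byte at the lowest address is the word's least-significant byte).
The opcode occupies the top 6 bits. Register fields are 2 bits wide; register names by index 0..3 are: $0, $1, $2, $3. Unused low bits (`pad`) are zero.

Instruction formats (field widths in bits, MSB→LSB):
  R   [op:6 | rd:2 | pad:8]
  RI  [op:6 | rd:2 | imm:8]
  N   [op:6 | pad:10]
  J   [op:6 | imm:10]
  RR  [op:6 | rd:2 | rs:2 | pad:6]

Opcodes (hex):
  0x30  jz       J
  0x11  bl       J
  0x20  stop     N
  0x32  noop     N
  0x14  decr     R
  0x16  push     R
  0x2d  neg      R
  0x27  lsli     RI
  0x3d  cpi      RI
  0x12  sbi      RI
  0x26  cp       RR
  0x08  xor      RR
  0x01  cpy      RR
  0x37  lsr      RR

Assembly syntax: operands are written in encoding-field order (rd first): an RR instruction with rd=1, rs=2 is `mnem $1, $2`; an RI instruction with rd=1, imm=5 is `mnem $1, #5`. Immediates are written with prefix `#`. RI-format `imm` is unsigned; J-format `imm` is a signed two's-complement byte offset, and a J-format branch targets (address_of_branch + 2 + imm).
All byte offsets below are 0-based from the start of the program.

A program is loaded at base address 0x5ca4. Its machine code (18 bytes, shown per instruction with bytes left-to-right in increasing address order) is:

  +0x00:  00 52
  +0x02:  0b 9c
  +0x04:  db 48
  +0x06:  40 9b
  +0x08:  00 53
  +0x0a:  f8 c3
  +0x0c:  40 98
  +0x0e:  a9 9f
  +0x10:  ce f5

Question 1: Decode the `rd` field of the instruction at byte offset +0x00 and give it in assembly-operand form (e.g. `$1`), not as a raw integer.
$2

+0x00: 00 52 ⇒ word 0x5200 (little)
  opcode bits[15:10]=0x14: decr/R
  rd: (w>>8)&0x3=0x2 → $2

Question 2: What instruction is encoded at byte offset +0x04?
+0x04: db 48 ⇒ word 0x48db (little)
  top 6b → 0x12 → sbi [RI]
  rd: (w>>8)&0x3=0x0 → $0
  imm: (w>>0)&0xff=0xdb → #219

sbi $0, #219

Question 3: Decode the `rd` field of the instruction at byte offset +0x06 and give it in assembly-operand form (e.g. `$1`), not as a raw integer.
+0x06: 40 9b ⇒ word 0x9b40 (little)
  top 6b → 0x26 → cp [RR]
  [9:8] rd=3 = $3
  [7:6] rs=1 = $1

$3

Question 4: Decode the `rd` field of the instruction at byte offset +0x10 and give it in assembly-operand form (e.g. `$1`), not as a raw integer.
off 0x10: read ce f5 as little → 0xf5ce
  opcode bits[15:10]=0x3d: cpi/RI
  rd@[9:8]=0x1 ⇒ $1
  imm@[7:0]=0xce ⇒ #206

$1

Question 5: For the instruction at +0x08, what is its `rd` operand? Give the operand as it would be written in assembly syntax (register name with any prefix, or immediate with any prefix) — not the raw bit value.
$3

@+08  little-endian(00 53) = 0x5300
  top 6b → 0x14 → decr [R]
  rd: (w>>8)&0x3=0x3 → $3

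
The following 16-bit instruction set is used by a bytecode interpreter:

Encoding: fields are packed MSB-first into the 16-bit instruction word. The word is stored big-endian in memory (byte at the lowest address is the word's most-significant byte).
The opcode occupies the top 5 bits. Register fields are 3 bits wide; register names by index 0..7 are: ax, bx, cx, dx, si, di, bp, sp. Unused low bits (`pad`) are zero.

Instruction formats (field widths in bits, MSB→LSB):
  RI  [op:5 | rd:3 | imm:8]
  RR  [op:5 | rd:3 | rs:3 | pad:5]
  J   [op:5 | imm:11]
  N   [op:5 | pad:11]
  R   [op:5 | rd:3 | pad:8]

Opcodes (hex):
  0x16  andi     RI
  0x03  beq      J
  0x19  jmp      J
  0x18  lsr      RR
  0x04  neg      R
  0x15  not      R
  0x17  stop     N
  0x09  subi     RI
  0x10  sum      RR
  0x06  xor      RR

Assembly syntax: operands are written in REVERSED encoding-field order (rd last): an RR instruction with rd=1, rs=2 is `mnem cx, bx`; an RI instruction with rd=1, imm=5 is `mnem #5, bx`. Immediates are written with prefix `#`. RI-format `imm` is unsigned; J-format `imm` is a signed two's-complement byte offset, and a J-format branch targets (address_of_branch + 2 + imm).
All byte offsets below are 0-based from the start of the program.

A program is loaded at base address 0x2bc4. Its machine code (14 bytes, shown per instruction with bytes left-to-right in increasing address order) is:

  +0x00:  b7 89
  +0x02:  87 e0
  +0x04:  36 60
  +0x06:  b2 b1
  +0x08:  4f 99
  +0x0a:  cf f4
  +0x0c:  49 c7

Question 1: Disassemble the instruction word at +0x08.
subi #153, sp

+0x08: 4f 99 ⇒ word 0x4f99 (big)
  opcode bits[15:11]=0x9: subi/RI
  rd@[10:8]=0x7 ⇒ sp
  imm@[7:0]=0x99 ⇒ #153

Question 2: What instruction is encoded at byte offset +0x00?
andi #137, sp

@+00  big-endian(b7 89) = 0xb789
  op=0xb789>>11=0x16 ⇒ andi (RI)
  rd: (w>>8)&0x7=0x7 → sp
  imm: (w>>0)&0xff=0x89 → #137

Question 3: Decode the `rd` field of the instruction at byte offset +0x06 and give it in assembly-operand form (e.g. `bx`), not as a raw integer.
cx

[06] b2 b1 → 0xb2b1
  opcode bits[15:11]=0x16: andi/RI
  [10:8] rd=2 = cx
  [7:0] imm=177 = #177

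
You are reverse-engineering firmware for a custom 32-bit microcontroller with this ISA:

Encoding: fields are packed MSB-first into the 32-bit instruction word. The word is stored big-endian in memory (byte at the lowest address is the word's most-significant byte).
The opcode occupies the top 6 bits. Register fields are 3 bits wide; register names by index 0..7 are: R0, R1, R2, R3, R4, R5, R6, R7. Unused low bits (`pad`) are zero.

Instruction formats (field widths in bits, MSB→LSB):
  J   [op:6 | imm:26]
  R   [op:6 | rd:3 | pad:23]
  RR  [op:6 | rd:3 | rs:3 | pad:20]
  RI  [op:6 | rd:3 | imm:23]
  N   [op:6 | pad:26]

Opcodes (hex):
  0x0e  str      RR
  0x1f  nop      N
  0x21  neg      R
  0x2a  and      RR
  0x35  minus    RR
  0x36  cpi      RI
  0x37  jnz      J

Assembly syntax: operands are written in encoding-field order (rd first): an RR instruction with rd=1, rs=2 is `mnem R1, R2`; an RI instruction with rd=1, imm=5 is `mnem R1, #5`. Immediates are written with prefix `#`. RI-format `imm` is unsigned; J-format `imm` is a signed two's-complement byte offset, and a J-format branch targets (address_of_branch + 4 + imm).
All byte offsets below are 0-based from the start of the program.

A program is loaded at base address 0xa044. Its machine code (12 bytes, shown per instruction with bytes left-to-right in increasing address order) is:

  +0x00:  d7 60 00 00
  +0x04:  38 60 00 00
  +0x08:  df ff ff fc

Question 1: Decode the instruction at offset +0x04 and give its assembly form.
@+04  big-endian(38 60 00 00) = 0x38600000
  op=0x38600000>>26=0xe ⇒ str (RR)
  rd: (w>>23)&0x7=0x0 → R0
  rs: (w>>20)&0x7=0x6 → R6

str R0, R6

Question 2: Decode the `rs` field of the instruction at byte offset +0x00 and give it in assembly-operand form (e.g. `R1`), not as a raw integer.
R6

[00] d7 60 00 00 → 0xd7600000
  top 6b → 0x35 → minus [RR]
  rd: (w>>23)&0x7=0x6 → R6
  rs: (w>>20)&0x7=0x6 → R6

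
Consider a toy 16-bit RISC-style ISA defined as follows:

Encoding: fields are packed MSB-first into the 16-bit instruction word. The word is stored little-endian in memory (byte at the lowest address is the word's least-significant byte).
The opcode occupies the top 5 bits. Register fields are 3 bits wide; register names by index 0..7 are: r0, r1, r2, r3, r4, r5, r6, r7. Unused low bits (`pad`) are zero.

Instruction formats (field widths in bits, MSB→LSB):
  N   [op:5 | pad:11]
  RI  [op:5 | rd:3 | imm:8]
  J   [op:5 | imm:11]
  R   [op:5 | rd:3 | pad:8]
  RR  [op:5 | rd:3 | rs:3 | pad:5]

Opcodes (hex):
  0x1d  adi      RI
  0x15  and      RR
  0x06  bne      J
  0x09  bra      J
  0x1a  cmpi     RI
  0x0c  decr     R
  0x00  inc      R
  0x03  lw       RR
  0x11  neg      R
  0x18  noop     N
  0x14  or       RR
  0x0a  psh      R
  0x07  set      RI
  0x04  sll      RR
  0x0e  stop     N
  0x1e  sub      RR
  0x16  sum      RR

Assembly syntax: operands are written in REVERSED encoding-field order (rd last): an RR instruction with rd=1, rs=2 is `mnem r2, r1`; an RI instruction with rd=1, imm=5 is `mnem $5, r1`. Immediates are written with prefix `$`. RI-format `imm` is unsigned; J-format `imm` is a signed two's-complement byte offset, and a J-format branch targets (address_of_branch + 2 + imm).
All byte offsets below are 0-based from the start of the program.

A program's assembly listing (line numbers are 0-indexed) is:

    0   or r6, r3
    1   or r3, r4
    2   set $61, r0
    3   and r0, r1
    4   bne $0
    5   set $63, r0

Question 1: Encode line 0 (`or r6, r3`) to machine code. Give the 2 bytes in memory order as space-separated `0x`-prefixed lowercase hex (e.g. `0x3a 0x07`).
line 0 (or): pack op=0x14:5|rd=3:3|rs=6:3|pad=0:5 = 0xa3c0; little→ c0 a3

0xc0 0xa3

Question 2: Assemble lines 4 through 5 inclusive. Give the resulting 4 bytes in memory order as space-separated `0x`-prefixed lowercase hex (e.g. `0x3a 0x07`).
4. bne fields op=0x6:5|imm=0:11 → word 3000h → 00 30
5. set fields op=0x7:5|rd=0:3|imm=63:8 → word 383fh → 3f 38

0x00 0x30 0x3f 0x38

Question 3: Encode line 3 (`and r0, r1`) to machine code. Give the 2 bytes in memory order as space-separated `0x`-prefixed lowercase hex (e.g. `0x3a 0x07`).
0x00 0xa9

line 3 (and): pack op=0x15:5|rd=1:3|rs=0:3|pad=0:5 = 0xa900; little→ 00 a9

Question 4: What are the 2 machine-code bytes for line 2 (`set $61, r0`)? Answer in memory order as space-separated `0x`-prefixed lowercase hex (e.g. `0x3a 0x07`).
0x3d 0x38

line 2 (set): pack op=0x7:5|rd=0:3|imm=61:8 = 0x383d; little→ 3d 38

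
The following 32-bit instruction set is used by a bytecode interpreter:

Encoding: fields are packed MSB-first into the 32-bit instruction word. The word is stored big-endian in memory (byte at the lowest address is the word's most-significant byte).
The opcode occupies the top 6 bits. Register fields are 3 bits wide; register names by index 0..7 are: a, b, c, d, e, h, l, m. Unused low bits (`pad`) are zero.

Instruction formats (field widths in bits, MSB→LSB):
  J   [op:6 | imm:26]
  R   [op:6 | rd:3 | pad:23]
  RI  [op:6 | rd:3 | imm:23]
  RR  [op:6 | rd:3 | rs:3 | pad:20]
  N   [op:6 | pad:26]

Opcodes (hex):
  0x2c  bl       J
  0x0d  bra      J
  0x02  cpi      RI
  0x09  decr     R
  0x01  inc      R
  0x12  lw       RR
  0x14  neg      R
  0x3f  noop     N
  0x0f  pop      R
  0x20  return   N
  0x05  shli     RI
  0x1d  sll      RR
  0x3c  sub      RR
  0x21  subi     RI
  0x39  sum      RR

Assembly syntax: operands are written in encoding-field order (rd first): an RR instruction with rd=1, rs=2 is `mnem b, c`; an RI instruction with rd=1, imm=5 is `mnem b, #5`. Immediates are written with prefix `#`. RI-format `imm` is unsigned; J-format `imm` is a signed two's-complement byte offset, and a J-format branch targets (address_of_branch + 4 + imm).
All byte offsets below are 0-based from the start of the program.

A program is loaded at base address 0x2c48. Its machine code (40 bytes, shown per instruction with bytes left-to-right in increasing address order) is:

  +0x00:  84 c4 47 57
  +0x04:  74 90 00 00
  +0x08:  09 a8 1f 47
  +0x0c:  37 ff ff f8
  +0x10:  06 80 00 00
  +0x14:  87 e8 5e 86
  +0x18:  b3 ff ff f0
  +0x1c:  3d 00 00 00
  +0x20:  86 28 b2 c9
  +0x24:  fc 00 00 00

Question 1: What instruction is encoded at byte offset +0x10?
inc h

[10] 06 80 00 00 → 0x06800000
  top 6b → 0x1 → inc [R]
  rd: (w>>23)&0x7=0x5 → h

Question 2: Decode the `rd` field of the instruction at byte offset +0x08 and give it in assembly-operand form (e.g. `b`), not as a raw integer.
d

off 0x08: read 09 a8 1f 47 as big → 0x09a81f47
  op=0x09a81f47>>26=0x2 ⇒ cpi (RI)
  [25:23] rd=3 = d
  [22:0] imm=2629447 = #2629447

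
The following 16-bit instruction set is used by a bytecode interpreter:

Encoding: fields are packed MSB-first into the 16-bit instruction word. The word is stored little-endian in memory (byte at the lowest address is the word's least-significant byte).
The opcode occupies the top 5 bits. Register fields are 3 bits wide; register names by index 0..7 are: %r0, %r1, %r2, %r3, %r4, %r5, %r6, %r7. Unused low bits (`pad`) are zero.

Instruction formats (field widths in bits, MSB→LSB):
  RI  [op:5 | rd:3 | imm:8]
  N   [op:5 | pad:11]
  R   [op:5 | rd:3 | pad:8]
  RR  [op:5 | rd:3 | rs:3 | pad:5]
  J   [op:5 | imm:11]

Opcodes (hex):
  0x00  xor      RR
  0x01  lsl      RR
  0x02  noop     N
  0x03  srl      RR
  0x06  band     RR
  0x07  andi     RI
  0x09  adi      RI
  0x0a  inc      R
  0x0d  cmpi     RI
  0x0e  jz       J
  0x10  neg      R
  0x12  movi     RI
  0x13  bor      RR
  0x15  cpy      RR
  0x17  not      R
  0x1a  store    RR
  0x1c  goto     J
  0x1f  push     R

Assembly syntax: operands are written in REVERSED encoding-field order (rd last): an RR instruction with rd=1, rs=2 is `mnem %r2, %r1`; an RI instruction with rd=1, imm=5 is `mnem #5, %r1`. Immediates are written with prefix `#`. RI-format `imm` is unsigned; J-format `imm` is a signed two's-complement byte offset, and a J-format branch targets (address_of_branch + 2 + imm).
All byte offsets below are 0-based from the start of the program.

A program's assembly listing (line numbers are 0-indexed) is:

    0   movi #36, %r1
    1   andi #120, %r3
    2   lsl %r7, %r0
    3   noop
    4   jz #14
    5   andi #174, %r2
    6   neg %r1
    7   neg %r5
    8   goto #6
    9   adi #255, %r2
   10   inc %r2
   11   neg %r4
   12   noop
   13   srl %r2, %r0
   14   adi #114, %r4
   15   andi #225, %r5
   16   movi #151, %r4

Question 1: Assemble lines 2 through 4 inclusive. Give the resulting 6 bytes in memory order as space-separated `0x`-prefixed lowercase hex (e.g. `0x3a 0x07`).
2. lsl fields op=0x1:5|rd=0:3|rs=7:3|pad=0:5 → word 08e0h → e0 08
3. noop fields op=0x2:5|pad=0:11 → word 1000h → 00 10
4. jz fields op=0xe:5|imm=14:11 → word 700eh → 0e 70

0xe0 0x08 0x00 0x10 0x0e 0x70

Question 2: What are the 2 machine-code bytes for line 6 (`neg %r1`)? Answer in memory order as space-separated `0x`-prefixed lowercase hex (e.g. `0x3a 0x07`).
0x00 0x81

6. neg fields op=0x10:5|rd=1:3|pad=0:8 → word 8100h → 00 81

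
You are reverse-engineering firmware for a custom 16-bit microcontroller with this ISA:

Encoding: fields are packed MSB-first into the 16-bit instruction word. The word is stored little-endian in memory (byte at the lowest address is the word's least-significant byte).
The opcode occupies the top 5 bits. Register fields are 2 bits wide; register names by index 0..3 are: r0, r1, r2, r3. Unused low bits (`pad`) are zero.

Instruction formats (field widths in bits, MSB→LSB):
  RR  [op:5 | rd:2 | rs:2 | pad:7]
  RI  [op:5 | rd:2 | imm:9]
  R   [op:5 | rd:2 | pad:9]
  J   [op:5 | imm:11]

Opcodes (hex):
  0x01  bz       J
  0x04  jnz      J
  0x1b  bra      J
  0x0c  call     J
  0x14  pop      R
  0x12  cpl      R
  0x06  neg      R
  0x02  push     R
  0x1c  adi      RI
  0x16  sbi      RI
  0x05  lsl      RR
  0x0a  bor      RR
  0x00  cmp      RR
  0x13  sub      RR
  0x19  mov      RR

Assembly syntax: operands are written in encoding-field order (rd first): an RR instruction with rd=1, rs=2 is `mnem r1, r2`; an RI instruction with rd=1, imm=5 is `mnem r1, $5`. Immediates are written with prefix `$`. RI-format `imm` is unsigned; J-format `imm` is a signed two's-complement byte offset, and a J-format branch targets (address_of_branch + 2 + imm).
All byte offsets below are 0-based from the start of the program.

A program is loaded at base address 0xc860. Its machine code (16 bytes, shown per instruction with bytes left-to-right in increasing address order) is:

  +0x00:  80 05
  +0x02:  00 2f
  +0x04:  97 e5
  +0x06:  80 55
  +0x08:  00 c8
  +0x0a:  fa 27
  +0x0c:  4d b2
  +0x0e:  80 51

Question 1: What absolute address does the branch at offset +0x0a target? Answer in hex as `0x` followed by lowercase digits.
0xc866

off 0x0a: read fa 27 as little → 0x27fa
  top 5b → 0x4 → jnz [J]
  imm@[10:0]=0x7fa (s11→-6) ⇒ $-6
  target = base 0xc860 + off 0x0a + 2 + imm -6 = 0xc866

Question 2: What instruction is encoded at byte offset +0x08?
mov r0, r0

@+08  little-endian(00 c8) = 0xc800
  op=0xc800>>11=0x19 ⇒ mov (RR)
  [10:9] rd=0 = r0
  [8:7] rs=0 = r0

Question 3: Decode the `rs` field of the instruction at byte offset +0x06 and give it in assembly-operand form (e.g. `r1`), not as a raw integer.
off 0x06: read 80 55 as little → 0x5580
  opcode bits[15:11]=0xa: bor/RR
  rd@[10:9]=0x2 ⇒ r2
  rs@[8:7]=0x3 ⇒ r3

r3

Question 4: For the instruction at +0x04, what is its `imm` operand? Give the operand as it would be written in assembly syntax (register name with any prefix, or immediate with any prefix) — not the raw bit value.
$407

+0x04: 97 e5 ⇒ word 0xe597 (little)
  opcode bits[15:11]=0x1c: adi/RI
  rd@[10:9]=0x2 ⇒ r2
  imm@[8:0]=0x197 ⇒ $407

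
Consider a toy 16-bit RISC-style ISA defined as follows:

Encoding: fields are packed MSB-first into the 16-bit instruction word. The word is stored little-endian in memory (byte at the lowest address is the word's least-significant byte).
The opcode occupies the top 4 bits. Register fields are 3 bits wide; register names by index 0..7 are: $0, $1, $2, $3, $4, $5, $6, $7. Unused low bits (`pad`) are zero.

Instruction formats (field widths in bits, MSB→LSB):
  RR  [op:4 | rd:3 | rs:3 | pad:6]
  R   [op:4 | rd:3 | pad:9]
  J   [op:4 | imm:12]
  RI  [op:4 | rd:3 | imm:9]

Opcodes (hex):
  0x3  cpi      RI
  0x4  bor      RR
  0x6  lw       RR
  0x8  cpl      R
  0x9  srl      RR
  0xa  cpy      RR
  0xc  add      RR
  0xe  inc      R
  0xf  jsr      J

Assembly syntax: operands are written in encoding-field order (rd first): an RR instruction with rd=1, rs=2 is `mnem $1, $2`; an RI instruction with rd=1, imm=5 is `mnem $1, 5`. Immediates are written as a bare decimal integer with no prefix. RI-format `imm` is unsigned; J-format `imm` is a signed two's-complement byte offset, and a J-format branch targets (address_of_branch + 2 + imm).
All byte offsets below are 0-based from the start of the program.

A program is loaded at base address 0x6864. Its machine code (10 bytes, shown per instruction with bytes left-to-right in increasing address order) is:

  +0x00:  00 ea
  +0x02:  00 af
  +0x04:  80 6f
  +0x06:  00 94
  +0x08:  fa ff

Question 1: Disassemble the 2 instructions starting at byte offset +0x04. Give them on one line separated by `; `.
lw $7, $6; srl $2, $0

off 0x04: read 80 6f as little → 0x6f80
  opcode bits[15:12]=0x6: lw/RR
  rd@[11:9]=0x7 ⇒ $7
  rs@[8:6]=0x6 ⇒ $6
off 0x06: read 00 94 as little → 0x9400
  opcode bits[15:12]=0x9: srl/RR
  rd@[11:9]=0x2 ⇒ $2
  rs@[8:6]=0x0 ⇒ $0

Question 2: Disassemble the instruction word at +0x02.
cpy $7, $4

@+02  little-endian(00 af) = 0xaf00
  op=0xaf00>>12=0xa ⇒ cpy (RR)
  [11:9] rd=7 = $7
  [8:6] rs=4 = $4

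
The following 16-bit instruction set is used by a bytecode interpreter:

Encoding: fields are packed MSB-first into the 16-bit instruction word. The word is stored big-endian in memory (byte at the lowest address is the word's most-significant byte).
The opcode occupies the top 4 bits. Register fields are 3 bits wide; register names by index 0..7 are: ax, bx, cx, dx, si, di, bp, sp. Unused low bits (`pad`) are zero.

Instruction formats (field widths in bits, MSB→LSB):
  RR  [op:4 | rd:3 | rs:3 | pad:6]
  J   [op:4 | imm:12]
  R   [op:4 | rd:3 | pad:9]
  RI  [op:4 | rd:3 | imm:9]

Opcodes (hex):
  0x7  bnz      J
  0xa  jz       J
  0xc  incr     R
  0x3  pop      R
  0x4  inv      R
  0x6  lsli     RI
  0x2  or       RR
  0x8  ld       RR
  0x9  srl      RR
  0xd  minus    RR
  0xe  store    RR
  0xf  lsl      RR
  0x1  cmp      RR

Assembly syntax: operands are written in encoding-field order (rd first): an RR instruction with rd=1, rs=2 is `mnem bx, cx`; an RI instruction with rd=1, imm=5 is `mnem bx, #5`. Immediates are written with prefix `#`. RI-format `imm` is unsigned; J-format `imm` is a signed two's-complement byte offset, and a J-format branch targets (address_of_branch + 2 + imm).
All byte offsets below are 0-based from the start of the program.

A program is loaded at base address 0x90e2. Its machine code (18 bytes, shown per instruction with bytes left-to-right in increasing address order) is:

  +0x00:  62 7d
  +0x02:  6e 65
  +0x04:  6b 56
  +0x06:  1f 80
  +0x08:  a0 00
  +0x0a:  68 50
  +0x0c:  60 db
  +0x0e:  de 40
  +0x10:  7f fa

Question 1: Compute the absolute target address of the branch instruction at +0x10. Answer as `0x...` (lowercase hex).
0x90ee

off 0x10: read 7f fa as big → 0x7ffa
  opcode bits[15:12]=0x7: bnz/J
  imm@[11:0]=0xffa (s12→-6) ⇒ #-6
  target = base 0x90e2 + off 0x10 + 2 + imm -6 = 0x90ee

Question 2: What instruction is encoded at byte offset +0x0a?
@+0a  big-endian(68 50) = 0x6850
  op=0x6850>>12=0x6 ⇒ lsli (RI)
  rd: (w>>9)&0x7=0x4 → si
  imm: (w>>0)&0x1ff=0x50 → #80

lsli si, #80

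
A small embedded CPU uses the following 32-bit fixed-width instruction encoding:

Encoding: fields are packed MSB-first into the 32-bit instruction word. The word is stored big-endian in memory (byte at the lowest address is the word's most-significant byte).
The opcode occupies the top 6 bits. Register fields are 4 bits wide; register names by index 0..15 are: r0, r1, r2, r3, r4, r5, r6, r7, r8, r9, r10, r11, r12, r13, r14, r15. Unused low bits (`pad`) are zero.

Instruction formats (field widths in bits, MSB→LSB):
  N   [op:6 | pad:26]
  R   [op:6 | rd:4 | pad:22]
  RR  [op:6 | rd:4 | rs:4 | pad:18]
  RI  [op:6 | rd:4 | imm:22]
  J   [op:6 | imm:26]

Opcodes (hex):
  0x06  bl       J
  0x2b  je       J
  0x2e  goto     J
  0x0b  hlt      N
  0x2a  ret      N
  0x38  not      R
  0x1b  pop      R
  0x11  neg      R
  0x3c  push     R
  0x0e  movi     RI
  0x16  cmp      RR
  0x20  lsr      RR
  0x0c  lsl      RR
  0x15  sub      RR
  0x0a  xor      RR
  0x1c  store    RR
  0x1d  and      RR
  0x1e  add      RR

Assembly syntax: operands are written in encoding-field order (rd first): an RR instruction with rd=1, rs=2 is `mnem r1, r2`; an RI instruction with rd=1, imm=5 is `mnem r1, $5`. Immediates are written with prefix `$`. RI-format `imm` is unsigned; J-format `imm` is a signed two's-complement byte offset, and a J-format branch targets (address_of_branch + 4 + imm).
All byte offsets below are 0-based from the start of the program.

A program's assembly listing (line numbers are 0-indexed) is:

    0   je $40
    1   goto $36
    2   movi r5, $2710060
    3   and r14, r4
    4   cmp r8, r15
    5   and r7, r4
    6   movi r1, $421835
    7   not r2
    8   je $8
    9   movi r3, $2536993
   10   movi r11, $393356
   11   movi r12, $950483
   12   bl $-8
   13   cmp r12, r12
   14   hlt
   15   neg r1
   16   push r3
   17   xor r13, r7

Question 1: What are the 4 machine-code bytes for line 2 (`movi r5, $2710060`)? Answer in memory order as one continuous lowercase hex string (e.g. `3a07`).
39695a2c

L2: movi op=0xe:6|rd=5:4|imm=2710060:22 ⇒ 0x39695a2c ⇒ big 39 69 5a 2c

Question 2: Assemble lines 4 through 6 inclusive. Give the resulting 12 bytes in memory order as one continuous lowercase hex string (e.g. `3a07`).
5a3c000075d0000038466fcb

L4: cmp op=0x16:6|rd=8:4|rs=15:4|pad=0:18 ⇒ 0x5a3c0000 ⇒ big 5a 3c 00 00
L5: and op=0x1d:6|rd=7:4|rs=4:4|pad=0:18 ⇒ 0x75d00000 ⇒ big 75 d0 00 00
L6: movi op=0xe:6|rd=1:4|imm=421835:22 ⇒ 0x38466fcb ⇒ big 38 46 6f cb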